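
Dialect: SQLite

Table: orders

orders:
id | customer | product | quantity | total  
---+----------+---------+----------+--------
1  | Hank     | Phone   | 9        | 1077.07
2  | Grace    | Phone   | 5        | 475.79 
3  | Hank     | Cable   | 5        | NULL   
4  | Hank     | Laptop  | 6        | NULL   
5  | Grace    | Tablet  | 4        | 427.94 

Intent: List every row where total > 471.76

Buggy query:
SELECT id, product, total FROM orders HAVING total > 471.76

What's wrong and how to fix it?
Bug: HAVING filters the output of aggregation, but this query has no GROUP BY and no aggregate functions, so SQLite rejects it (HAVING clause on a non-aggregate query); the condition here is per row

Fix: Use WHERE for row-level filtering

Corrected query:
SELECT id, product, total FROM orders WHERE total > 471.76

Result:
id | product | total  
---+---------+--------
1  | Phone   | 1077.07
2  | Phone   | 475.79 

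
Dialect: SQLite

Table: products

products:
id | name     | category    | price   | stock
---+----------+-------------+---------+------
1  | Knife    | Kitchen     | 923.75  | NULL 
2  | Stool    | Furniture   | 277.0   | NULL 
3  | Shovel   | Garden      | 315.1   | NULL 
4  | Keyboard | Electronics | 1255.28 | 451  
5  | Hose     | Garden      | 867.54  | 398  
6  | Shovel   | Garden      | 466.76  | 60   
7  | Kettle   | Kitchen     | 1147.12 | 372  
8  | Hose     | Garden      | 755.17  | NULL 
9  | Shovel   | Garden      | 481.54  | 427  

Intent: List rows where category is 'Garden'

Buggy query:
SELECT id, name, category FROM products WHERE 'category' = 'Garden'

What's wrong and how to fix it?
Bug: Single quotes denote string literals in SQL; the column name is being compared as a constant string

Fix: Reference the column as category without single quotes

Corrected query:
SELECT id, name, category FROM products WHERE category = 'Garden'

Result:
id | name   | category
---+--------+---------
3  | Shovel | Garden  
5  | Hose   | Garden  
6  | Shovel | Garden  
8  | Hose   | Garden  
9  | Shovel | Garden  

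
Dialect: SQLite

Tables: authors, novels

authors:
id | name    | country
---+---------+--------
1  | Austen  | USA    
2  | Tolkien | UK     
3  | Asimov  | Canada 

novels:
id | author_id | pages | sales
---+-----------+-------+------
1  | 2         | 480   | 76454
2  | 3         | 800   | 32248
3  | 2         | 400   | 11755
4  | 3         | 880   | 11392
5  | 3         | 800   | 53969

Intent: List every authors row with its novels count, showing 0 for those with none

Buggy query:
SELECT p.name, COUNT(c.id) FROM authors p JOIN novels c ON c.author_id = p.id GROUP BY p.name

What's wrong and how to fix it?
Bug: An inner join excludes parents with zero children

Fix: Switch to LEFT JOIN to retain unmatched parent rows

Corrected query:
SELECT p.name, COUNT(c.id) FROM authors p LEFT JOIN novels c ON c.author_id = p.id GROUP BY p.name

Result:
name    | COUNT(c.id)
--------+------------
Asimov  | 3          
Austen  | 0          
Tolkien | 2          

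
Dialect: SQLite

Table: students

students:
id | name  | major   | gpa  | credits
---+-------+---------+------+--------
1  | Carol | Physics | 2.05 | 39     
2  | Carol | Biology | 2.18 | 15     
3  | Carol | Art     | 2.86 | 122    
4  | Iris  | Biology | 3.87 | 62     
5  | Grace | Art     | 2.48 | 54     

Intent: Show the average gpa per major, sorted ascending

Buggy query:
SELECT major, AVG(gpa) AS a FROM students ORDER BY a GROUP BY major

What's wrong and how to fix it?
Bug: GROUP BY must precede ORDER BY

Fix: Reorder: SELECT … FROM … GROUP BY … ORDER BY …

Corrected query:
SELECT major, AVG(gpa) AS a FROM students GROUP BY major ORDER BY a

Result:
major   | a    
--------+------
Physics | 2.05 
Art     | 2.67 
Biology | 3.025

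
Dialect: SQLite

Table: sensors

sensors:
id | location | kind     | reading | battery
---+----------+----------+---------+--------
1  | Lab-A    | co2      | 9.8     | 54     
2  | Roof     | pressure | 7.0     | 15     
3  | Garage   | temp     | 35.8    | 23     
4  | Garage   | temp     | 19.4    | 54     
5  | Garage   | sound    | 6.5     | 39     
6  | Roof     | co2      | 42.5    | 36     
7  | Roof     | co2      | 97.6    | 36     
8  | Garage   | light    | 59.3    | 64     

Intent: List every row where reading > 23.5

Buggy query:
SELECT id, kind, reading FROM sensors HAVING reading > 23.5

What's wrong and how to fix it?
Bug: HAVING filters the output of aggregation, but this query has no GROUP BY and no aggregate functions, so SQLite rejects it (HAVING clause on a non-aggregate query); the condition here is per row

Fix: Use WHERE for row-level filtering

Corrected query:
SELECT id, kind, reading FROM sensors WHERE reading > 23.5

Result:
id | kind  | reading
---+-------+--------
3  | temp  | 35.8   
6  | co2   | 42.5   
7  | co2   | 97.6   
8  | light | 59.3   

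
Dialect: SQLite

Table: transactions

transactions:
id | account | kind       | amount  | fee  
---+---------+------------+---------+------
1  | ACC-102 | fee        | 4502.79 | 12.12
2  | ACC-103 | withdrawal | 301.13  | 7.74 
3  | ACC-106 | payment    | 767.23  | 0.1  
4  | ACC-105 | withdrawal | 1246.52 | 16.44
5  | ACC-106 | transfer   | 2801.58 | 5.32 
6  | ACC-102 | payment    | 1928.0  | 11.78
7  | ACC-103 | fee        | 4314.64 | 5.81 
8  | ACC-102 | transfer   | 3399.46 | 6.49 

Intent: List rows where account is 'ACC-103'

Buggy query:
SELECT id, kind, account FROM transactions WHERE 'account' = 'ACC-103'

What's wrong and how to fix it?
Bug: 'account' in single quotes is a string literal, not the column; the comparison is literal-vs-literal and never true

Fix: Remove the quotes around the column name (or use double quotes for an identifier)

Corrected query:
SELECT id, kind, account FROM transactions WHERE account = 'ACC-103'

Result:
id | kind       | account
---+------------+--------
2  | withdrawal | ACC-103
7  | fee        | ACC-103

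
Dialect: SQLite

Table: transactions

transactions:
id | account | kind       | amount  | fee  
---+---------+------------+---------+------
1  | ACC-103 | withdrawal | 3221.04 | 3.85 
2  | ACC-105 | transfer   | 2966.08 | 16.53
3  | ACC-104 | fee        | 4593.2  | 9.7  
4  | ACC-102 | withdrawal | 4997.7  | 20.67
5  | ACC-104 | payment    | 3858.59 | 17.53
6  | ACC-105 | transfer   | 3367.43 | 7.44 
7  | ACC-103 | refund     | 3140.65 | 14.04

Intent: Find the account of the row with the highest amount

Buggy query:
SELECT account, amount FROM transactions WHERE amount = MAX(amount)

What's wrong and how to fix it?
Bug: MAX(amount) is an aggregate and cannot be used directly in WHERE

Fix: Use a subquery: WHERE amount = (SELECT MAX(amount) FROM transactions)

Corrected query:
SELECT account, amount FROM transactions WHERE amount = (SELECT MAX(amount) FROM transactions)

Result:
account | amount
--------+-------
ACC-102 | 4997.7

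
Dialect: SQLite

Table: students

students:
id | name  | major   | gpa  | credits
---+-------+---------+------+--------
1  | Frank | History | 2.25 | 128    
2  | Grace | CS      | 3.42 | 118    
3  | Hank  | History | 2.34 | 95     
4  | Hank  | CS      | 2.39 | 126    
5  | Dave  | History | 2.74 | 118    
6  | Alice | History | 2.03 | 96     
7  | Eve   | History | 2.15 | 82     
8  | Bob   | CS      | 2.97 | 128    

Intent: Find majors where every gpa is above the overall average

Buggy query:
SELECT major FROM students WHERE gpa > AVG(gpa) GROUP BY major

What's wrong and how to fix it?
Bug: AVG() is an aggregate; it can't sit directly in WHERE

Fix: Use a subquery for AVG and a HAVING MIN(...) filter so the condition holds for every row in the group

Corrected query:
SELECT major FROM students GROUP BY major HAVING MIN(gpa) > (SELECT AVG(gpa) FROM students)

Result:
(no rows)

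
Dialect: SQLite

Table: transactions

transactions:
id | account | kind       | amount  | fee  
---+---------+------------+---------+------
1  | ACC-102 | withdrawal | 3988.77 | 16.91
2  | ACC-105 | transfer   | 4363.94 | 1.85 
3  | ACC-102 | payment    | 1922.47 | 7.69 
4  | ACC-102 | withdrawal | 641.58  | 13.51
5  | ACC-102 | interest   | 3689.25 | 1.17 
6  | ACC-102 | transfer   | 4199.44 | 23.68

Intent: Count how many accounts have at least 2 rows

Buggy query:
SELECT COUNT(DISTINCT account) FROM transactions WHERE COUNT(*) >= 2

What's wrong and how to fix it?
Bug: WHERE filters individual rows, not groups, so a group-level COUNT is invalid there

Fix: Group first with HAVING COUNT(*) >= 2, then COUNT the resulting groups

Corrected query:
SELECT COUNT(*) FROM (SELECT account FROM transactions GROUP BY account HAVING COUNT(*) >= 2)

Result:
COUNT(*)
--------
1       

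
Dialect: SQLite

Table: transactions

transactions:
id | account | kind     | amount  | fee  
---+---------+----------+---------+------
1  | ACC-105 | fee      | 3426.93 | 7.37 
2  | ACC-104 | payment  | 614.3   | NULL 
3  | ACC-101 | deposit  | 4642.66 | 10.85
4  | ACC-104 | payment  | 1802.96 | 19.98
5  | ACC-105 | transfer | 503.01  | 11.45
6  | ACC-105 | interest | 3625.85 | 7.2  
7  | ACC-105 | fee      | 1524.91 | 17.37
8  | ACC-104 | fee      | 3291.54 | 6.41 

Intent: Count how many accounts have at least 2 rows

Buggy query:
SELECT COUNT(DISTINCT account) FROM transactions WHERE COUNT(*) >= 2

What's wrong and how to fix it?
Bug: COUNT(*) cannot appear in WHERE; the per-group count doesn't exist yet

Fix: Use a subquery that GROUPs and filters with HAVING, then count its rows

Corrected query:
SELECT COUNT(*) FROM (SELECT account FROM transactions GROUP BY account HAVING COUNT(*) >= 2)

Result:
COUNT(*)
--------
2       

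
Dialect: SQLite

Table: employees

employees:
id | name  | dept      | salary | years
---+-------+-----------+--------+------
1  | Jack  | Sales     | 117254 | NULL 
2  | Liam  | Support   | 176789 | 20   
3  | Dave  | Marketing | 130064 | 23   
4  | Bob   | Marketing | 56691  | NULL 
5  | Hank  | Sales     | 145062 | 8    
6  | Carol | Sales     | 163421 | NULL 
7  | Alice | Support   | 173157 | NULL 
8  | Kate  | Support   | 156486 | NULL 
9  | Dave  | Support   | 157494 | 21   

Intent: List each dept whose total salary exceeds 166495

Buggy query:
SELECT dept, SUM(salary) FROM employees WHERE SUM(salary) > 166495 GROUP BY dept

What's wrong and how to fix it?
Bug: SUM(salary) is an aggregate, but WHERE filters rows before aggregation

Fix: Use HAVING (which filters groups after aggregation) instead of WHERE

Corrected query:
SELECT dept, SUM(salary) FROM employees GROUP BY dept HAVING SUM(salary) > 166495

Result:
dept      | SUM(salary)
----------+------------
Marketing | 186755     
Sales     | 425737     
Support   | 663926     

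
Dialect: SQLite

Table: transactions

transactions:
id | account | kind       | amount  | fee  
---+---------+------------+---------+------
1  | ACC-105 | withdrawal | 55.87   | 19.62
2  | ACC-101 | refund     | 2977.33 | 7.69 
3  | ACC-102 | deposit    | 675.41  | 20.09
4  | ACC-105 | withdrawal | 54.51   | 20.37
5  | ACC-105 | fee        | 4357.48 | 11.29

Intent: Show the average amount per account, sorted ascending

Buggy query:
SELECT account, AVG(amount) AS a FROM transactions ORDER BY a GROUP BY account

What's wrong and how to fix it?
Bug: ORDER BY appears before GROUP BY; SQL clause order requires GROUP BY first

Fix: Reorder: SELECT … FROM … GROUP BY … ORDER BY …

Corrected query:
SELECT account, AVG(amount) AS a FROM transactions GROUP BY account ORDER BY a

Result:
account | a          
--------+------------
ACC-102 | 675.41     
ACC-105 | 1489.286667
ACC-101 | 2977.33    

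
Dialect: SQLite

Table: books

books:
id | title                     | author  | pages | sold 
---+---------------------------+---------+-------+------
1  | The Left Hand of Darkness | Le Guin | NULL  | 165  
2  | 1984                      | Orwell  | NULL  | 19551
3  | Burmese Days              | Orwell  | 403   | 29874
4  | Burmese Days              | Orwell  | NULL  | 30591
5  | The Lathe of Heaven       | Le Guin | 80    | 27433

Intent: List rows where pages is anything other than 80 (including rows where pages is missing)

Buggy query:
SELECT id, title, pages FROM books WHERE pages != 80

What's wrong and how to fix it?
Bug: Inequality against NULL is unknown, not true; rows with NULL are dropped

Fix: Add an explicit OR pages IS NULL to include the missing-value rows

Corrected query:
SELECT id, title, pages FROM books WHERE pages != 80 OR pages IS NULL

Result:
id | title                     | pages
---+---------------------------+------
1  | The Left Hand of Darkness | NULL 
2  | 1984                      | NULL 
3  | Burmese Days              | 403  
4  | Burmese Days              | NULL 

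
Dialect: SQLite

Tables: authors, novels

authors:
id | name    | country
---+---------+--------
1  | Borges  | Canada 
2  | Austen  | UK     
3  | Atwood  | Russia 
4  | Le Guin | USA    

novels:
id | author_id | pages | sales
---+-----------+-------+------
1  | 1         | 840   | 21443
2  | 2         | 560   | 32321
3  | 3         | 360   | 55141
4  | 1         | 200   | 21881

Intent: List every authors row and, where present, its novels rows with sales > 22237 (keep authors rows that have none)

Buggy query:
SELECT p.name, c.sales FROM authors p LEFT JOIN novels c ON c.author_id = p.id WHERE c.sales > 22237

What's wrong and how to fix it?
Bug: A WHERE condition on the right-hand table after LEFT JOIN drops unmatched parents

Fix: Put 'c.sales > 22237' in the JOIN's ON clause instead of WHERE

Corrected query:
SELECT p.name, c.sales FROM authors p LEFT JOIN novels c ON c.author_id = p.id AND c.sales > 22237

Result:
name    | sales
--------+------
Borges  | NULL 
Austen  | 32321
Atwood  | 55141
Le Guin | NULL 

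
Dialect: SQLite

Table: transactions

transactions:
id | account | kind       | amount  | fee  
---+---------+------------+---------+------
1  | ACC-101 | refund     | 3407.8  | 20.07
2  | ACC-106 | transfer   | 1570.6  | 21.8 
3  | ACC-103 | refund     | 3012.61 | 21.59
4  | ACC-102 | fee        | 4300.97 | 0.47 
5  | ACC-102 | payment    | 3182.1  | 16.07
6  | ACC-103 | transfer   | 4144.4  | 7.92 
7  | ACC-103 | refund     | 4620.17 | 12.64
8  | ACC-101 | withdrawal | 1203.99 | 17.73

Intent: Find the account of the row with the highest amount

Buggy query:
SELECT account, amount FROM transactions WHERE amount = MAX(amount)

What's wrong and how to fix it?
Bug: MAX(amount) is an aggregate and cannot be used directly in WHERE

Fix: Use a subquery: WHERE amount = (SELECT MAX(amount) FROM transactions)

Corrected query:
SELECT account, amount FROM transactions WHERE amount = (SELECT MAX(amount) FROM transactions)

Result:
account | amount 
--------+--------
ACC-103 | 4620.17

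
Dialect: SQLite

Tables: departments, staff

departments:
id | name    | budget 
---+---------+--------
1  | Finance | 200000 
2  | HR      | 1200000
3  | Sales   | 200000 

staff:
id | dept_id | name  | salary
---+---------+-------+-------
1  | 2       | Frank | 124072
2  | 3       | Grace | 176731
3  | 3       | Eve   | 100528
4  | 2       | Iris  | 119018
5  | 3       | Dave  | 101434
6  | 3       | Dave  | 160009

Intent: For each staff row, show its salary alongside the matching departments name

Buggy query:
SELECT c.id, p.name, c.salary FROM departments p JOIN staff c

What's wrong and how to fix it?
Bug: Missing join condition: each staff row is matched to all departments rows instead of just its own

Fix: Specify the join condition linking the foreign key to the parent id

Corrected query:
SELECT c.id, p.name, c.salary FROM departments p JOIN staff c ON c.dept_id = p.id

Result:
id | name  | salary
---+-------+-------
1  | HR    | 124072
2  | Sales | 176731
3  | Sales | 100528
4  | HR    | 119018
5  | Sales | 101434
6  | Sales | 160009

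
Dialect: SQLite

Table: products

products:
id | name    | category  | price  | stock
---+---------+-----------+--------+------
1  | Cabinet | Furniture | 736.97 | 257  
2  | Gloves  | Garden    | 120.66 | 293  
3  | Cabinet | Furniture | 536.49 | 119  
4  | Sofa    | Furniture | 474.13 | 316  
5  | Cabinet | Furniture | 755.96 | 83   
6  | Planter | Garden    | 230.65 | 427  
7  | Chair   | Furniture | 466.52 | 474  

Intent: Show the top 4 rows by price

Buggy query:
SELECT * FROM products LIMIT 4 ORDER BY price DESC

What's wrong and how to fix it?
Bug: ORDER BY cannot follow LIMIT; LIMIT is the final clause

Fix: Sort with ORDER BY, then apply LIMIT

Corrected query:
SELECT * FROM products ORDER BY price DESC LIMIT 4

Result:
id | name    | category  | price  | stock
---+---------+-----------+--------+------
5  | Cabinet | Furniture | 755.96 | 83   
1  | Cabinet | Furniture | 736.97 | 257  
3  | Cabinet | Furniture | 536.49 | 119  
4  | Sofa    | Furniture | 474.13 | 316  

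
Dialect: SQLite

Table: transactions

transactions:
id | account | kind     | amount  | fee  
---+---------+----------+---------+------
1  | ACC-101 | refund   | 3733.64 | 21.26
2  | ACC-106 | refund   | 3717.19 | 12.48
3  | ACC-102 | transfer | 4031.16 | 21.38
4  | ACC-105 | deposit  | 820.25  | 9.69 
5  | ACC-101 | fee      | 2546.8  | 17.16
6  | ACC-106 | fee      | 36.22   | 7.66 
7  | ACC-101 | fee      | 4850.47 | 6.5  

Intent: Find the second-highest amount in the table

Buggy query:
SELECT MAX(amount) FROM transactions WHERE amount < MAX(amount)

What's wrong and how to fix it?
Bug: MAX(amount) on the right of the comparison is an aggregate-in-WHERE error

Fix: Compute the overall MAX in a subquery, then take MAX of rows below it

Corrected query:
SELECT MAX(amount) FROM transactions WHERE amount < (SELECT MAX(amount) FROM transactions)

Result:
MAX(amount)
-----------
4031.16    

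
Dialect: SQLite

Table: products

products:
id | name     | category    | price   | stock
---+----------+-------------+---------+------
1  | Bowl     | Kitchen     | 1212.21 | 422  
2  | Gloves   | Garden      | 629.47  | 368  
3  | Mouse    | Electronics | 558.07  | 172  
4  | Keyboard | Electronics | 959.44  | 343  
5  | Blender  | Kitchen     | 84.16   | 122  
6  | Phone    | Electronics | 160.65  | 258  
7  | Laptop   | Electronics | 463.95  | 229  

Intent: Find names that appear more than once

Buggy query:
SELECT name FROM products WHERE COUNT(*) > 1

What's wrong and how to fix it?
Bug: WHERE can't reference COUNT(*); aggregates are computed after WHERE

Fix: Group first, then use HAVING for the count condition

Corrected query:
SELECT name FROM products GROUP BY name HAVING COUNT(*) > 1

Result:
(no rows)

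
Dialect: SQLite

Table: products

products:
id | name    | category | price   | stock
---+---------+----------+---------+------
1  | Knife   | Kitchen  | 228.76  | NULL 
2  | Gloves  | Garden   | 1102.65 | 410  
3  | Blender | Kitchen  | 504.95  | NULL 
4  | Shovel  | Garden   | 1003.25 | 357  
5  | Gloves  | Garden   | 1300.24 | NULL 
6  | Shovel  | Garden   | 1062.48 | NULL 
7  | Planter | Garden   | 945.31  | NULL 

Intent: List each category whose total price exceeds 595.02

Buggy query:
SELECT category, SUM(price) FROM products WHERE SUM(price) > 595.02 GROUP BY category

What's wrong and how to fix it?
Bug: WHERE runs before GROUP BY, so aggregates aren't available there

Fix: Move the aggregate condition to a HAVING clause

Corrected query:
SELECT category, SUM(price) FROM products GROUP BY category HAVING SUM(price) > 595.02

Result:
category | SUM(price)
---------+-----------
Garden   | 5413.93   
Kitchen  | 733.71    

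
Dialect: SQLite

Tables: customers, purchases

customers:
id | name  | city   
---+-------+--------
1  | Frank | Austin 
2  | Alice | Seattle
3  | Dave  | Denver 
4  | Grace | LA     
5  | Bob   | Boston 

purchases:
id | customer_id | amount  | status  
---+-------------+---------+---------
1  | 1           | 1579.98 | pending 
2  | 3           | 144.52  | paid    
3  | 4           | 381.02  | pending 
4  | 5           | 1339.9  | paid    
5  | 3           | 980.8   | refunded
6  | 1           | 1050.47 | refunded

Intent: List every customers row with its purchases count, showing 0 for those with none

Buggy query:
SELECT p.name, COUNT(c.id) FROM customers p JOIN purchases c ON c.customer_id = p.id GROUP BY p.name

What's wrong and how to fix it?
Bug: An inner join excludes parents with zero children

Fix: Switch to LEFT JOIN to retain unmatched parent rows

Corrected query:
SELECT p.name, COUNT(c.id) FROM customers p LEFT JOIN purchases c ON c.customer_id = p.id GROUP BY p.name

Result:
name  | COUNT(c.id)
------+------------
Alice | 0          
Bob   | 1          
Dave  | 2          
Frank | 2          
Grace | 1          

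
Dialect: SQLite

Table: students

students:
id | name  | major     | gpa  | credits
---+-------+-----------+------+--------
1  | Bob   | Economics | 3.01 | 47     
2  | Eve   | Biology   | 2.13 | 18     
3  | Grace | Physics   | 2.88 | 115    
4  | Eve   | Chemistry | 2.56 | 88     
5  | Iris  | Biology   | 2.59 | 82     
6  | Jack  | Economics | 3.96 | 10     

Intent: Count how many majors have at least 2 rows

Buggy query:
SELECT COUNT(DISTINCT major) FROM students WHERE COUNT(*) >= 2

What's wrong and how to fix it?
Bug: COUNT(*) cannot appear in WHERE; the per-group count doesn't exist yet

Fix: Group first with HAVING COUNT(*) >= 2, then COUNT the resulting groups

Corrected query:
SELECT COUNT(*) FROM (SELECT major FROM students GROUP BY major HAVING COUNT(*) >= 2)

Result:
COUNT(*)
--------
2       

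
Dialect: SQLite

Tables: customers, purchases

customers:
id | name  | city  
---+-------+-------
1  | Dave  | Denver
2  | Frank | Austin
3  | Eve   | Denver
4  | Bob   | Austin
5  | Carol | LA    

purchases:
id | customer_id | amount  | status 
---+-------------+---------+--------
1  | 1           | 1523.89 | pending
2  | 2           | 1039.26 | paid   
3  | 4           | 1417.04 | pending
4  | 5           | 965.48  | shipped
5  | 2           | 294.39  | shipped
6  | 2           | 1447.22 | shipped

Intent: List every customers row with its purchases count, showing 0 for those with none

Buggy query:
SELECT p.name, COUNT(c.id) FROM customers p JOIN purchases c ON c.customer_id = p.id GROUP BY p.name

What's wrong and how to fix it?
Bug: INNER JOIN drops customers rows that have no matching purchases rows

Fix: Switch to LEFT JOIN to retain unmatched parent rows

Corrected query:
SELECT p.name, COUNT(c.id) FROM customers p LEFT JOIN purchases c ON c.customer_id = p.id GROUP BY p.name

Result:
name  | COUNT(c.id)
------+------------
Bob   | 1          
Carol | 1          
Dave  | 1          
Eve   | 0          
Frank | 3          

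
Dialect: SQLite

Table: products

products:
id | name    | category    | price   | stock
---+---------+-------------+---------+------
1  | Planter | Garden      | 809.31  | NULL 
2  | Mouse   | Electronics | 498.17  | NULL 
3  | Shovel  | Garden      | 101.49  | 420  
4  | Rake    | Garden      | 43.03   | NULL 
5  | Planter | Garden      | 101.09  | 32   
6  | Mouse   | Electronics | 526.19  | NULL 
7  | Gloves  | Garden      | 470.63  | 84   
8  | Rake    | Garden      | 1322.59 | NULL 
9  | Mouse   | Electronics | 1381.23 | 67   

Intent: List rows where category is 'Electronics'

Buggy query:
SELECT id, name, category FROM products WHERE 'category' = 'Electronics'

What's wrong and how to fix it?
Bug: Single quotes denote string literals in SQL; the column name is being compared as a constant string

Fix: Remove the quotes around the column name (or use double quotes for an identifier)

Corrected query:
SELECT id, name, category FROM products WHERE category = 'Electronics'

Result:
id | name  | category   
---+-------+------------
2  | Mouse | Electronics
6  | Mouse | Electronics
9  | Mouse | Electronics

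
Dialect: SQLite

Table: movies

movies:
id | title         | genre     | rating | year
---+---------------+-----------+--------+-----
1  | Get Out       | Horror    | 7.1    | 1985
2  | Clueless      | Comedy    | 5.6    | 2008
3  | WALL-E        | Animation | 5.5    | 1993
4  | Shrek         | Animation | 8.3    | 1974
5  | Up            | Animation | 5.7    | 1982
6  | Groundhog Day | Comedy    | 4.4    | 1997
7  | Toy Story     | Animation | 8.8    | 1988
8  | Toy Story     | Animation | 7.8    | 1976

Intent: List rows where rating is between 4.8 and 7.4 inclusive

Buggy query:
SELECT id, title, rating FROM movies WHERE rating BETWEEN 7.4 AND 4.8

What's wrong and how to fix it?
Bug: BETWEEN expects the lower bound first; with 7.4 AND 4.8 the range is empty

Fix: Swap the bounds so the smaller value comes first

Corrected query:
SELECT id, title, rating FROM movies WHERE rating BETWEEN 4.8 AND 7.4

Result:
id | title    | rating
---+----------+-------
1  | Get Out  | 7.1   
2  | Clueless | 5.6   
3  | WALL-E   | 5.5   
5  | Up       | 5.7   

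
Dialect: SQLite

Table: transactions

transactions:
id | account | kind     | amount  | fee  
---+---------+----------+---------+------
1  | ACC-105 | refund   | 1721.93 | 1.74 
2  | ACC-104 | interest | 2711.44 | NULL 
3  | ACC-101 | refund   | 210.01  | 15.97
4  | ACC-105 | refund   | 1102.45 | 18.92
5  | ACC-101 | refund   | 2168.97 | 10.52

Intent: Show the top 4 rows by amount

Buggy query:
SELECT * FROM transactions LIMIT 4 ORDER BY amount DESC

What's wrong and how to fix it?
Bug: ORDER BY cannot follow LIMIT; LIMIT is the final clause

Fix: Sort with ORDER BY, then apply LIMIT

Corrected query:
SELECT * FROM transactions ORDER BY amount DESC LIMIT 4

Result:
id | account | kind     | amount  | fee  
---+---------+----------+---------+------
2  | ACC-104 | interest | 2711.44 | NULL 
5  | ACC-101 | refund   | 2168.97 | 10.52
1  | ACC-105 | refund   | 1721.93 | 1.74 
4  | ACC-105 | refund   | 1102.45 | 18.92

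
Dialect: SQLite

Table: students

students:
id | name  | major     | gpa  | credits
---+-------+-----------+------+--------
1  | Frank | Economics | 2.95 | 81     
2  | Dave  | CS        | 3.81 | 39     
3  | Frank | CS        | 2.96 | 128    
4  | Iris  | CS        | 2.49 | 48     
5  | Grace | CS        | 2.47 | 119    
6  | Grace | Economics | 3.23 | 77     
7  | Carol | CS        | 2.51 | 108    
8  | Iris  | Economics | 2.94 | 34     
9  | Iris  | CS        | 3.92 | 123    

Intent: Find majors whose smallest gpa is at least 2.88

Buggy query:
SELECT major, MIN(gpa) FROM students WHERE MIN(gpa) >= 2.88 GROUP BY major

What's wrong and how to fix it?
Bug: MIN() in WHERE is a misuse of aggregate

Fix: Use HAVING for the per-group MIN condition

Corrected query:
SELECT major, MIN(gpa) FROM students GROUP BY major HAVING MIN(gpa) >= 2.88

Result:
major     | MIN(gpa)
----------+---------
Economics | 2.94    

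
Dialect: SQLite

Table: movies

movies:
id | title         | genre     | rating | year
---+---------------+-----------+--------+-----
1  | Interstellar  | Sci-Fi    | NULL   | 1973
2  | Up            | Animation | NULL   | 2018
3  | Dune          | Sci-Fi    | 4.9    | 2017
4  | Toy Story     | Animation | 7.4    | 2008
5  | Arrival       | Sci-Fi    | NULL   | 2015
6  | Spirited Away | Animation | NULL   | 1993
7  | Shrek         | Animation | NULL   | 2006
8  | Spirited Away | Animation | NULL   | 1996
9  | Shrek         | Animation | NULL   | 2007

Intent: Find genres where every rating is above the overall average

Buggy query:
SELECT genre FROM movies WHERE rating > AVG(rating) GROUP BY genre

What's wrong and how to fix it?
Bug: AVG() is an aggregate; it can't sit directly in WHERE

Fix: Use a subquery for AVG and a HAVING MIN(...) filter so the condition holds for every row in the group

Corrected query:
SELECT genre FROM movies GROUP BY genre HAVING MIN(rating) > (SELECT AVG(rating) FROM movies)

Result:
genre    
---------
Animation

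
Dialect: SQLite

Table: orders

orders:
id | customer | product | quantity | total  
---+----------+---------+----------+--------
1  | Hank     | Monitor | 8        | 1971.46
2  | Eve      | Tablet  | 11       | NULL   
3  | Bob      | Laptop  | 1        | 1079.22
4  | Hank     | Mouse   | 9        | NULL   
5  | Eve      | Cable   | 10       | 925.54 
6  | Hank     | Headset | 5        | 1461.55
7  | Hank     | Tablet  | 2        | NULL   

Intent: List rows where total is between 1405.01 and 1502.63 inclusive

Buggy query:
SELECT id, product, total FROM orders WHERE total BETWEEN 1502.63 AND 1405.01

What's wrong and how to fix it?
Bug: BETWEEN expects the lower bound first; with 1502.63 AND 1405.01 the range is empty

Fix: Swap the bounds so the smaller value comes first

Corrected query:
SELECT id, product, total FROM orders WHERE total BETWEEN 1405.01 AND 1502.63

Result:
id | product | total  
---+---------+--------
6  | Headset | 1461.55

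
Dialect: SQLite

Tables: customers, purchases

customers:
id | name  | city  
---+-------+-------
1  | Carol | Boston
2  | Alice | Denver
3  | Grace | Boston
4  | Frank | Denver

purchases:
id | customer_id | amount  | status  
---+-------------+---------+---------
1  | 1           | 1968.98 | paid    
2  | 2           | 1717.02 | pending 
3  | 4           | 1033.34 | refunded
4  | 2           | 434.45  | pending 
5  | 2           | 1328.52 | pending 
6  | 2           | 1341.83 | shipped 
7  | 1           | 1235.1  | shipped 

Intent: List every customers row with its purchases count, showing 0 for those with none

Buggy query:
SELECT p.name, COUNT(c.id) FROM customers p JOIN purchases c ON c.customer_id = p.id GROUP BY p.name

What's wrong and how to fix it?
Bug: An inner join excludes parents with zero children

Fix: Switch to LEFT JOIN to retain unmatched parent rows

Corrected query:
SELECT p.name, COUNT(c.id) FROM customers p LEFT JOIN purchases c ON c.customer_id = p.id GROUP BY p.name

Result:
name  | COUNT(c.id)
------+------------
Alice | 4          
Carol | 2          
Frank | 1          
Grace | 0          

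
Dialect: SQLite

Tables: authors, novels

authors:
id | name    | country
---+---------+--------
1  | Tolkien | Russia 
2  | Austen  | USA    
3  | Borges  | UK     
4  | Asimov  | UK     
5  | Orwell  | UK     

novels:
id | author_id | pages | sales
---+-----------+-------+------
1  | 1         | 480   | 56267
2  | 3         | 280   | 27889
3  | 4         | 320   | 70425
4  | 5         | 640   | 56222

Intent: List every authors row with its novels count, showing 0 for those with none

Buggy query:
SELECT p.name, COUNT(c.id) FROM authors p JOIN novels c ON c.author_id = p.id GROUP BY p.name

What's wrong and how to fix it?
Bug: INNER JOIN drops authors rows that have no matching novels rows

Fix: Switch to LEFT JOIN to retain unmatched parent rows

Corrected query:
SELECT p.name, COUNT(c.id) FROM authors p LEFT JOIN novels c ON c.author_id = p.id GROUP BY p.name

Result:
name    | COUNT(c.id)
--------+------------
Asimov  | 1          
Austen  | 0          
Borges  | 1          
Orwell  | 1          
Tolkien | 1          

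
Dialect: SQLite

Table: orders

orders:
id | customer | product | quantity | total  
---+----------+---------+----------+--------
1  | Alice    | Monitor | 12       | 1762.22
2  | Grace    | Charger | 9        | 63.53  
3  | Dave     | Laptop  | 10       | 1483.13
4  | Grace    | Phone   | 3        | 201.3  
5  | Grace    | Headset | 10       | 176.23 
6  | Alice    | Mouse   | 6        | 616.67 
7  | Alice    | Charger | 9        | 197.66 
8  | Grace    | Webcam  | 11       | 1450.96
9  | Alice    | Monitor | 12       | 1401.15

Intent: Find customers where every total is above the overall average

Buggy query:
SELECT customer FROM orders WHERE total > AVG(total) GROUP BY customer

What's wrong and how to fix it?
Bug: AVG() is an aggregate; it can't sit directly in WHERE

Fix: Use a subquery for AVG and a HAVING MIN(...) filter so the condition holds for every row in the group

Corrected query:
SELECT customer FROM orders GROUP BY customer HAVING MIN(total) > (SELECT AVG(total) FROM orders)

Result:
customer
--------
Dave    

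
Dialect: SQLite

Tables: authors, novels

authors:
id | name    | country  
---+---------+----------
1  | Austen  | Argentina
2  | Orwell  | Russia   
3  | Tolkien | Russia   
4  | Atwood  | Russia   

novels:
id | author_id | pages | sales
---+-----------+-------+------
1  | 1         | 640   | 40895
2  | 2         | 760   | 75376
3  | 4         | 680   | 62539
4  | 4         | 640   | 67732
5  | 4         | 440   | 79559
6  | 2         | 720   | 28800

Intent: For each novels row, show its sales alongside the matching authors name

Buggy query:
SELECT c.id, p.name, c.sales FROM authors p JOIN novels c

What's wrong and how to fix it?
Bug: Missing join condition: each novels row is matched to all authors rows instead of just its own

Fix: Add ON c.author_id = p.id to the JOIN

Corrected query:
SELECT c.id, p.name, c.sales FROM authors p JOIN novels c ON c.author_id = p.id

Result:
id | name   | sales
---+--------+------
1  | Austen | 40895
2  | Orwell | 75376
3  | Atwood | 62539
4  | Atwood | 67732
5  | Atwood | 79559
6  | Orwell | 28800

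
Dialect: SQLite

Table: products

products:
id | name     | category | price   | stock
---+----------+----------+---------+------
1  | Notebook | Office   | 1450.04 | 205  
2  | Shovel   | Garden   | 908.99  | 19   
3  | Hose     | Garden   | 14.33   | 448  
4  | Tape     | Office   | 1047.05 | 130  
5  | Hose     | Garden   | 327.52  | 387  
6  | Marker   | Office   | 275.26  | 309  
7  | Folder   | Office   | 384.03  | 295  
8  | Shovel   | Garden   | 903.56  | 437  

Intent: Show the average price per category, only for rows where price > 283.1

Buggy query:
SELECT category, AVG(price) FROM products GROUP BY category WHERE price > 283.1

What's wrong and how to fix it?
Bug: Row-level WHERE must come before GROUP BY in the clause order

Fix: Place WHERE between FROM and GROUP BY

Corrected query:
SELECT category, AVG(price) FROM products WHERE price > 283.1 GROUP BY category

Result:
category | AVG(price)
---------+-----------
Garden   | 713.356667
Office   | 960.373333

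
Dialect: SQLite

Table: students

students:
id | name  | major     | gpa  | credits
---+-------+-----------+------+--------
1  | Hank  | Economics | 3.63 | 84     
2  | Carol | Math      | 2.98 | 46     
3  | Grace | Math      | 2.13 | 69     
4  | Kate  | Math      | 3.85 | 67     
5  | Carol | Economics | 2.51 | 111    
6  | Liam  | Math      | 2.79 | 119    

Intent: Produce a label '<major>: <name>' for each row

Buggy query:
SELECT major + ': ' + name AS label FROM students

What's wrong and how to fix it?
Bug: SQLite uses || for string concatenation; + coerces text to numbers (yielding 0)

Fix: Use the || operator for string concatenation

Corrected query:
SELECT major || ': ' || name AS label FROM students

Result:
label           
----------------
Economics: Hank 
Math: Carol     
Math: Grace     
Math: Kate      
Economics: Carol
Math: Liam      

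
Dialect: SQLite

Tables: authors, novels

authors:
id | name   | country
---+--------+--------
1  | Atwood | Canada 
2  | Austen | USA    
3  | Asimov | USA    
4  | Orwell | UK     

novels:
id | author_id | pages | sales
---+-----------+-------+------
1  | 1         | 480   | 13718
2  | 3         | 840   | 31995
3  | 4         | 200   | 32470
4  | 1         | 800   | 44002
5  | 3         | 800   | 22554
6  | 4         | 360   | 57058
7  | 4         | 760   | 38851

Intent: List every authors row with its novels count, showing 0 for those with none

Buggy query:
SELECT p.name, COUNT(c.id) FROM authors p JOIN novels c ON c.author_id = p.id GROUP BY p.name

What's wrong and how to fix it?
Bug: INNER JOIN drops authors rows that have no matching novels rows

Fix: Switch to LEFT JOIN to retain unmatched parent rows

Corrected query:
SELECT p.name, COUNT(c.id) FROM authors p LEFT JOIN novels c ON c.author_id = p.id GROUP BY p.name

Result:
name   | COUNT(c.id)
-------+------------
Asimov | 2          
Atwood | 2          
Austen | 0          
Orwell | 3          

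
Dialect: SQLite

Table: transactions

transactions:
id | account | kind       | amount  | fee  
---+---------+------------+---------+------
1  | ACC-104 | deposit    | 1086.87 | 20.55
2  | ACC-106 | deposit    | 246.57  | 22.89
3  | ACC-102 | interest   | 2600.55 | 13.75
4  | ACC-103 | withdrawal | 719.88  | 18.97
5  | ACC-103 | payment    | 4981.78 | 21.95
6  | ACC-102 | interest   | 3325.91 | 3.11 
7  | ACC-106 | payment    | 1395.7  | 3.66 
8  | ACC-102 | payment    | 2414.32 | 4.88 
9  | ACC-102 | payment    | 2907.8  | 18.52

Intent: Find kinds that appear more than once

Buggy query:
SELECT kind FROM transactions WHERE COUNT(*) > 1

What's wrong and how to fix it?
Bug: WHERE can't reference COUNT(*); aggregates are computed after WHERE

Fix: GROUP BY kind, then filter groups with HAVING COUNT(*) > 1

Corrected query:
SELECT kind FROM transactions GROUP BY kind HAVING COUNT(*) > 1

Result:
kind    
--------
deposit 
interest
payment 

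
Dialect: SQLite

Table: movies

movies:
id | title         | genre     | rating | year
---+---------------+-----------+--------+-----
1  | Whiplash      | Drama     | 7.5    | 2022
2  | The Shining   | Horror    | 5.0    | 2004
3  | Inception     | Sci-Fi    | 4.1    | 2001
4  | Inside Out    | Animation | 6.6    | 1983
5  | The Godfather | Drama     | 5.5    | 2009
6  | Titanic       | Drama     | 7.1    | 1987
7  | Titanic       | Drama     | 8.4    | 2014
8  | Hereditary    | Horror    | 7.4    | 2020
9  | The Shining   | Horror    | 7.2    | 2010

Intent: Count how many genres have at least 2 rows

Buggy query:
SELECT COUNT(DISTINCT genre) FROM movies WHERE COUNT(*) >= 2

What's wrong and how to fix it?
Bug: COUNT(*) cannot appear in WHERE; the per-group count doesn't exist yet

Fix: Group first with HAVING COUNT(*) >= 2, then COUNT the resulting groups

Corrected query:
SELECT COUNT(*) FROM (SELECT genre FROM movies GROUP BY genre HAVING COUNT(*) >= 2)

Result:
COUNT(*)
--------
2       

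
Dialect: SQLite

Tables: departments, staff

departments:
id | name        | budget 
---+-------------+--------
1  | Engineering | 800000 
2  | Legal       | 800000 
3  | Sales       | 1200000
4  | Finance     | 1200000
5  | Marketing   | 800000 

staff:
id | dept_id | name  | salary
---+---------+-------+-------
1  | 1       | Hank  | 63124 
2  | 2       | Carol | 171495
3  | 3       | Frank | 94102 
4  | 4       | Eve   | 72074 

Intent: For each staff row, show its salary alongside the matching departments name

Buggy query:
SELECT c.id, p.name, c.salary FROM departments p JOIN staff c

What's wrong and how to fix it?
Bug: Missing join condition: each staff row is matched to all departments rows instead of just its own

Fix: Specify the join condition linking the foreign key to the parent id

Corrected query:
SELECT c.id, p.name, c.salary FROM departments p JOIN staff c ON c.dept_id = p.id

Result:
id | name        | salary
---+-------------+-------
1  | Engineering | 63124 
2  | Legal       | 171495
3  | Sales       | 94102 
4  | Finance     | 72074 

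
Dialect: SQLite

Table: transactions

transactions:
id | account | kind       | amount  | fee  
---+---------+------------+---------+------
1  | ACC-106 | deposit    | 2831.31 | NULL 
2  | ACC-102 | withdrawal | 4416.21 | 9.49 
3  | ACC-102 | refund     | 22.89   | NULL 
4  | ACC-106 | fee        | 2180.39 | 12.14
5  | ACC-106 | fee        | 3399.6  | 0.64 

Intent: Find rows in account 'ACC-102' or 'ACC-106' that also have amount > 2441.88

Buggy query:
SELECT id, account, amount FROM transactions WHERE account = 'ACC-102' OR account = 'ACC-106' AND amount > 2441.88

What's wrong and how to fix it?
Bug: AND binds tighter than OR, so this parses as account = 'ACC-102' OR (account = 'ACC-106' AND amount > 2441.88)

Fix: Add parentheses around the OR so the AND applies to both alternatives

Corrected query:
SELECT id, account, amount FROM transactions WHERE (account = 'ACC-102' OR account = 'ACC-106') AND amount > 2441.88

Result:
id | account | amount 
---+---------+--------
1  | ACC-106 | 2831.31
2  | ACC-102 | 4416.21
5  | ACC-106 | 3399.6 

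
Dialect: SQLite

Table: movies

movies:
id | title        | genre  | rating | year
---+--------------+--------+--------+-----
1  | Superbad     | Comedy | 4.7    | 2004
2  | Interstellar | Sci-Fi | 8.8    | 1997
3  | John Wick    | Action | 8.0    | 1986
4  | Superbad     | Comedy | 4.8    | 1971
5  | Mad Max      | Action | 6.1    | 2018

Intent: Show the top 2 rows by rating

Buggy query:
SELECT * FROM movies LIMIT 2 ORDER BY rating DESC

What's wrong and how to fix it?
Bug: ORDER BY cannot follow LIMIT; LIMIT is the final clause

Fix: Swap the clauses: ORDER BY first, then LIMIT

Corrected query:
SELECT * FROM movies ORDER BY rating DESC LIMIT 2

Result:
id | title        | genre  | rating | year
---+--------------+--------+--------+-----
2  | Interstellar | Sci-Fi | 8.8    | 1997
3  | John Wick    | Action | 8      | 1986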